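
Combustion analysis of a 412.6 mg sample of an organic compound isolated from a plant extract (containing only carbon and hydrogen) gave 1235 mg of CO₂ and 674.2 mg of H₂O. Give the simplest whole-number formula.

mol C = 1.235 g CO₂ ÷ 44.009 g/mol = 0.028062 mol
mol H = 2 × 0.6742 g H₂O ÷ 18.015 g/mol = 0.074849 mol
Divide by the smallest (0.028062 mol): C 1.000, H 2.667
Multiplying each by 3 gives whole numbers: C 3.00, H 8.00

C3H8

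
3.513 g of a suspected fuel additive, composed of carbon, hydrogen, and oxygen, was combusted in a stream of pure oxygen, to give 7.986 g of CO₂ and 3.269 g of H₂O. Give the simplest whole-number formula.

mol C = 7.986 g CO₂ ÷ 44.009 g/mol = 0.18146 mol
mol H = 2 × 3.269 g H₂O ÷ 18.015 g/mol = 0.36292 mol
mass O = 3.513 − (2.1796 + 0.36582) = 0.96763 g → mol O = 0.96763 ÷ 15.999 = 0.060480 mol
Divide by the smallest (0.060480 mol): C 3.000, H 6.001, O 1.000

C3H6O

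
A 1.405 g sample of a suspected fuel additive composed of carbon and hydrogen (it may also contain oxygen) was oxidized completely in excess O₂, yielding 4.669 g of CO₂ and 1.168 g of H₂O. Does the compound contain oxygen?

mol C = 4.669 g CO₂ ÷ 44.009 g/mol = 0.10609 mol
mol H = 2 × 1.168 g H₂O ÷ 18.015 g/mol = 0.12967 mol
C and H together account for 1.4050 g — essentially the entire 1.405 g sample — so the compound contains no oxygen.

no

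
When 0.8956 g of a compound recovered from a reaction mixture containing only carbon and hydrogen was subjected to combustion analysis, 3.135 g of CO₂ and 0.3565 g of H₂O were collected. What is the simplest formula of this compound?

C9H5

mol C = 3.135 g CO₂ ÷ 44.009 g/mol = 0.071235 mol
mol H = 2 × 0.3565 g H₂O ÷ 18.015 g/mol = 0.039578 mol
Divide by the smallest (0.039578 mol): C 1.800, H 1.000
Multiplying each by 5 gives whole numbers: C 9.00, H 5.00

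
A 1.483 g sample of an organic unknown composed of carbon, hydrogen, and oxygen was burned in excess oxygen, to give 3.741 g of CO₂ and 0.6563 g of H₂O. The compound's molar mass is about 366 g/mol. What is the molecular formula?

C21H18O6

mol C = 3.741 g CO₂ ÷ 44.009 g/mol = 0.085005 mol
mol H = 2 × 0.6563 g H₂O ÷ 18.015 g/mol = 0.072862 mol
mass O = 1.483 − (1.0210 + 0.073444) = 0.38856 g → mol O = 0.38856 ÷ 15.999 = 0.024286 mol
Divide by the smallest (0.024286 mol): C 3.500, H 3.000, O 1.000
Multiplying each by 2 gives whole numbers: C 7.00, H 6.00, O 2.00
Empirical formula: C7H6O2
Empirical-formula mass = 122.12 g/mol; 366 ÷ 122.12 ≈ 3, so the molecular formula is C21H18O6.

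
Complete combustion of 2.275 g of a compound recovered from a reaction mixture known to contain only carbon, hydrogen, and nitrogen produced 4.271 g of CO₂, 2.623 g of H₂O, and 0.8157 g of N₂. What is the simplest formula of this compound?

mol C = 4.271 g CO₂ ÷ 44.009 g/mol = 0.097048 mol
mol H = 2 × 2.623 g H₂O ÷ 18.015 g/mol = 0.29120 mol
mol N = 2 × 0.8157 g N₂ ÷ 28.014 g/mol = 0.058235 mol
Divide by the smallest (0.058235 mol): C 1.666, H 5.000, N 1.000
Multiplying each by 3 gives whole numbers: C 5.00, H 15.00, N 3.00

C5H15N3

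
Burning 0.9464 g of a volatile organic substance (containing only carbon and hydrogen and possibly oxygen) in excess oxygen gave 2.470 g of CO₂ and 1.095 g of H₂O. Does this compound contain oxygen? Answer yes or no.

mol C = 2.470 g CO₂ ÷ 44.009 g/mol = 0.056125 mol
mol H = 2 × 1.095 g H₂O ÷ 18.015 g/mol = 0.12157 mol
C and H account for only 0.79665 g of the 0.9464 g sample; the remaining 0.14975 g must be oxygen.

yes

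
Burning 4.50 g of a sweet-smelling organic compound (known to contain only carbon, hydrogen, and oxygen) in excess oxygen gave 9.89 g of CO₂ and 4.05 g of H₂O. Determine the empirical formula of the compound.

C8H16O3

mol C = 9.89 g CO₂ ÷ 44.009 g/mol = 0.2247 mol
mol H = 2 × 4.05 g H₂O ÷ 18.015 g/mol = 0.4496 mol
mass O = 4.50 − (2.699 + 0.4532) = 1.348 g → mol O = 1.348 ÷ 15.999 = 0.08423 mol
Divide by the smallest (0.08423 mol): C 2.668, H 5.338, O 1.000
Multiplying each by 3 gives whole numbers: C 8.00, H 16.01, O 3.00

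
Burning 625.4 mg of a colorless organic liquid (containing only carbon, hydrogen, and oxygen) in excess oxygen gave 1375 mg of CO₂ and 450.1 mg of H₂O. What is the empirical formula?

C5H8O2

mol C = 1.375 g CO₂ ÷ 44.009 g/mol = 0.031244 mol
mol H = 2 × 0.4501 g H₂O ÷ 18.015 g/mol = 0.049969 mol
mass O = 0.6254 − (0.37527 + 0.050369) = 0.19976 g → mol O = 0.19976 ÷ 15.999 = 0.012486 mol
Divide by the smallest (0.012486 mol): C 2.502, H 4.002, O 1.000
Multiplying each by 2 gives whole numbers: C 5.00, H 8.00, O 2.00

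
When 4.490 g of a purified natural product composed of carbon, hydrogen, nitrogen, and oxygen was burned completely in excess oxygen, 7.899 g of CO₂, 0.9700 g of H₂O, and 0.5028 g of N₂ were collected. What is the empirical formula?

mol C = 7.899 g CO₂ ÷ 44.009 g/mol = 0.17949 mol
mol H = 2 × 0.9700 g H₂O ÷ 18.015 g/mol = 0.10769 mol
mol N = 2 × 0.5028 g N₂ ÷ 28.014 g/mol = 0.035896 mol
mass O = 4.490 − (2.1558 + 0.10855 + 0.50280) = 1.7228 g → mol O = 1.7228 ÷ 15.999 = 0.10768 mol
Divide by the smallest (0.035896 mol): C 5.000, H 3.000, N 1.000, O 3.000

C5H3NO3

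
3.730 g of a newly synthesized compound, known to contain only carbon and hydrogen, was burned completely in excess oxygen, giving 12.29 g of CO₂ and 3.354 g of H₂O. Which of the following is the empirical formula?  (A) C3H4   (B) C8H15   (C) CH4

(A) C3H4

mol C = 12.29 g CO₂ ÷ 44.009 g/mol = 0.27926 mol
mol H = 2 × 3.354 g H₂O ÷ 18.015 g/mol = 0.37236 mol
Divide by the smallest (0.27926 mol): C 1.000, H 1.333
Multiplying each by 3 gives whole numbers: C 3.00, H 4.00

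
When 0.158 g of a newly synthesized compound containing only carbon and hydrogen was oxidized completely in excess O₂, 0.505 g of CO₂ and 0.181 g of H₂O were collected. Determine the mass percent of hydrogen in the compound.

mol C = 0.505 g CO₂ ÷ 44.009 g/mol = 0.01147 mol
mol H = 2 × 0.181 g H₂O ÷ 18.015 g/mol = 0.02009 mol
mass % H = 0.02026 g ÷ 0.158 g × 100%

12.8%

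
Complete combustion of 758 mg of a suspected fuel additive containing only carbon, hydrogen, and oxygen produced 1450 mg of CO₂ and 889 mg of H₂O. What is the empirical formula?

C2H6O

mol C = 1.45 g CO₂ ÷ 44.009 g/mol = 0.03295 mol
mol H = 2 × 0.889 g H₂O ÷ 18.015 g/mol = 0.09870 mol
mass O = 0.758 − (0.3957 + 0.09949) = 0.2628 g → mol O = 0.2628 ÷ 15.999 = 0.01642 mol
Divide by the smallest (0.01642 mol): C 2.006, H 6.009, O 1.000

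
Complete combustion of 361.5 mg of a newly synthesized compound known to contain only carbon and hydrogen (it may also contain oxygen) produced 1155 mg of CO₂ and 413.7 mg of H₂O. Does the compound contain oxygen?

no

mol C = 1.155 g CO₂ ÷ 44.009 g/mol = 0.026245 mol
mol H = 2 × 0.4137 g H₂O ÷ 18.015 g/mol = 0.045928 mol
C and H together account for 0.36152 g — essentially the entire 0.3615 g sample — so the compound contains no oxygen.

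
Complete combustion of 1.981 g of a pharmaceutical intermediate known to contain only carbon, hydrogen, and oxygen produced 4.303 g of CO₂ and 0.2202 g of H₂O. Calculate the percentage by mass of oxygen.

mol C = 4.303 g CO₂ ÷ 44.009 g/mol = 0.097775 mol
mol H = 2 × 0.2202 g H₂O ÷ 18.015 g/mol = 0.024446 mol
mass O = 1.981 − (1.1744 + 0.024642) = 0.78198 g → mol O = 0.78198 ÷ 15.999 = 0.048877 mol
mass % O = 0.78198 g ÷ 1.981 g × 100%

39.47%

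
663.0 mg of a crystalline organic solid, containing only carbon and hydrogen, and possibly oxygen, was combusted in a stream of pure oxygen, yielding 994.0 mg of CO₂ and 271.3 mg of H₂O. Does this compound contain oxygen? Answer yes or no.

mol C = 0.9940 g CO₂ ÷ 44.009 g/mol = 0.022586 mol
mol H = 2 × 0.2713 g H₂O ÷ 18.015 g/mol = 0.030119 mol
C and H account for only 0.30164 g of the 0.6630 g sample; the remaining 0.36136 g must be oxygen.

yes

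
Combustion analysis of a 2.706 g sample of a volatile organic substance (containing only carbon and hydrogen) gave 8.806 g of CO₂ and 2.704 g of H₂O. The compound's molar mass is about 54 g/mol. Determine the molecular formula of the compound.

C4H6

mol C = 8.806 g CO₂ ÷ 44.009 g/mol = 0.20010 mol
mol H = 2 × 2.704 g H₂O ÷ 18.015 g/mol = 0.30019 mol
Divide by the smallest (0.20010 mol): C 1.000, H 1.500
Multiplying each by 2 gives whole numbers: C 2.00, H 3.00
Empirical formula: C2H3
Empirical-formula mass = 27.05 g/mol; 54 ÷ 27.05 ≈ 2, so the molecular formula is C4H6.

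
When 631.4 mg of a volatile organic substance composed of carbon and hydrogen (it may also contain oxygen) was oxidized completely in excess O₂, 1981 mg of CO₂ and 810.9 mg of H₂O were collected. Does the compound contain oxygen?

mol C = 1.981 g CO₂ ÷ 44.009 g/mol = 0.045014 mol
mol H = 2 × 0.8109 g H₂O ÷ 18.015 g/mol = 0.090025 mol
C and H together account for 0.63140 g — essentially the entire 0.6314 g sample — so the compound contains no oxygen.

no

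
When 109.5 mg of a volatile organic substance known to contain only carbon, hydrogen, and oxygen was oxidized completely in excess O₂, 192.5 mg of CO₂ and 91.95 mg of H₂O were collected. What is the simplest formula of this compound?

C3H7O2

mol C = 0.1925 g CO₂ ÷ 44.009 g/mol = 0.0043741 mol
mol H = 2 × 0.09195 g H₂O ÷ 18.015 g/mol = 0.010208 mol
mass O = 0.1095 − (0.052537 + 0.010290) = 0.046673 g → mol O = 0.046673 ÷ 15.999 = 0.0029172 mol
Divide by the smallest (0.0029172 mol): C 1.499, H 3.499, O 1.000
Multiplying each by 2 gives whole numbers: C 3.00, H 7.00, O 2.00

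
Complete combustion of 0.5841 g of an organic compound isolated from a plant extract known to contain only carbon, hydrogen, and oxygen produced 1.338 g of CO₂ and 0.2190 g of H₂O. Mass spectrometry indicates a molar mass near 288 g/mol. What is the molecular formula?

mol C = 1.338 g CO₂ ÷ 44.009 g/mol = 0.030403 mol
mol H = 2 × 0.2190 g H₂O ÷ 18.015 g/mol = 0.024313 mol
mass O = 0.5841 − (0.36517 + 0.024508) = 0.19442 g → mol O = 0.19442 ÷ 15.999 = 0.012152 mol
Divide by the smallest (0.012152 mol): C 2.502, H 2.001, O 1.000
Multiplying each by 2 gives whole numbers: C 5.00, H 4.00, O 2.00
Empirical formula: C5H4O2
Empirical-formula mass = 96.08 g/mol; 288 ÷ 96.08 ≈ 3, so the molecular formula is C15H12O6.

C15H12O6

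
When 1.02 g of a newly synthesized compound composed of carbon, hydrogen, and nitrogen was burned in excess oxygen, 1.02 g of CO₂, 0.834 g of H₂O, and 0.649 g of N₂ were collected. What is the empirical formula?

mol C = 1.02 g CO₂ ÷ 44.009 g/mol = 0.02318 mol
mol H = 2 × 0.834 g H₂O ÷ 18.015 g/mol = 0.09259 mol
mol N = 2 × 0.649 g N₂ ÷ 28.014 g/mol = 0.04633 mol
Divide by the smallest (0.02318 mol): C 1.000, H 3.995, N 1.999

CH4N2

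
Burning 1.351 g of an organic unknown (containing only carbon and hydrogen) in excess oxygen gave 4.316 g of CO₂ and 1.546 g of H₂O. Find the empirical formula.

mol C = 4.316 g CO₂ ÷ 44.009 g/mol = 0.098071 mol
mol H = 2 × 1.546 g H₂O ÷ 18.015 g/mol = 0.17163 mol
Divide by the smallest (0.098071 mol): C 1.000, H 1.750
Multiplying each by 4 gives whole numbers: C 4.00, H 7.00

C4H7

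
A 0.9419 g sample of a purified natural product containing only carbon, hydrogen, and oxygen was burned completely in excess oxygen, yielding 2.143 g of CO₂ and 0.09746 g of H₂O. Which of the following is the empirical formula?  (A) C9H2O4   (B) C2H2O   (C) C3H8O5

mol C = 2.143 g CO₂ ÷ 44.009 g/mol = 0.048695 mol
mol H = 2 × 0.09746 g H₂O ÷ 18.015 g/mol = 0.010820 mol
mass O = 0.9419 − (0.58487 + 0.010906) = 0.34612 g → mol O = 0.34612 ÷ 15.999 = 0.021634 mol
Divide by the smallest (0.010820 mol): C 4.500, H 1.000, O 1.999
Multiplying each by 2 gives whole numbers: C 9.00, H 2.00, O 4.00

(A) C9H2O4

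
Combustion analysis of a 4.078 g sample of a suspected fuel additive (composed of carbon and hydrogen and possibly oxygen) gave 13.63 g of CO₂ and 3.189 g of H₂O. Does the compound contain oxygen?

no

mol C = 13.63 g CO₂ ÷ 44.009 g/mol = 0.30971 mol
mol H = 2 × 3.189 g H₂O ÷ 18.015 g/mol = 0.35404 mol
C and H together account for 4.0768 g — essentially the entire 4.078 g sample — so the compound contains no oxygen.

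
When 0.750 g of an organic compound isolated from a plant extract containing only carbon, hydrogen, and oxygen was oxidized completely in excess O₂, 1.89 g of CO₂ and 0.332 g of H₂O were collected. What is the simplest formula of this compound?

mol C = 1.89 g CO₂ ÷ 44.009 g/mol = 0.04295 mol
mol H = 2 × 0.332 g H₂O ÷ 18.015 g/mol = 0.03686 mol
mass O = 0.750 − (0.5158 + 0.03715) = 0.1970 g → mol O = 0.1970 ÷ 15.999 = 0.01231 mol
Divide by the smallest (0.01231 mol): C 3.487, H 2.993, O 1.000
Multiplying each by 2 gives whole numbers: C 6.97, H 5.99, O 2.00

C7H6O2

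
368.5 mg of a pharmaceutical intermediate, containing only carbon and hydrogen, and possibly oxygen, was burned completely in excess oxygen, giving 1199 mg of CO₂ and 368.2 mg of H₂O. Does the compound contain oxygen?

no

mol C = 1.199 g CO₂ ÷ 44.009 g/mol = 0.027244 mol
mol H = 2 × 0.3682 g H₂O ÷ 18.015 g/mol = 0.040877 mol
C and H together account for 0.36844 g — essentially the entire 0.3685 g sample — so the compound contains no oxygen.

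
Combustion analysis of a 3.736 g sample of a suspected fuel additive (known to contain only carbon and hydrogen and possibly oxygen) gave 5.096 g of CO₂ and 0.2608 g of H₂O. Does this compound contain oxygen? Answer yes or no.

yes

mol C = 5.096 g CO₂ ÷ 44.009 g/mol = 0.11579 mol
mol H = 2 × 0.2608 g H₂O ÷ 18.015 g/mol = 0.028954 mol
C and H account for only 1.4200 g of the 3.736 g sample; the remaining 2.3160 g must be oxygen.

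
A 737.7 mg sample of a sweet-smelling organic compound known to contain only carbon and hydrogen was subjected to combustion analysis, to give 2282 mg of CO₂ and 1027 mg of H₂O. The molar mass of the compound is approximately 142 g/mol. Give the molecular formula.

mol C = 2.282 g CO₂ ÷ 44.009 g/mol = 0.051853 mol
mol H = 2 × 1.027 g H₂O ÷ 18.015 g/mol = 0.11402 mol
Divide by the smallest (0.051853 mol): C 1.000, H 2.199
Multiplying each by 5 gives whole numbers: C 5.00, H 10.99
Empirical formula: C5H11
Empirical-formula mass = 71.14 g/mol; 142 ÷ 71.14 ≈ 2, so the molecular formula is C10H22.

C10H22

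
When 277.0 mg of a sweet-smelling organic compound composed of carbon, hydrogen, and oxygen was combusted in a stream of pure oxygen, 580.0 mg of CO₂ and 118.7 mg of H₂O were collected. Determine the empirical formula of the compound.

mol C = 0.5800 g CO₂ ÷ 44.009 g/mol = 0.013179 mol
mol H = 2 × 0.1187 g H₂O ÷ 18.015 g/mol = 0.013178 mol
mass O = 0.2770 − (0.15829 + 0.013283) = 0.10542 g → mol O = 0.10542 ÷ 15.999 = 0.0065893 mol
Divide by the smallest (0.0065893 mol): C 2.000, H 2.000, O 1.000

C2H2O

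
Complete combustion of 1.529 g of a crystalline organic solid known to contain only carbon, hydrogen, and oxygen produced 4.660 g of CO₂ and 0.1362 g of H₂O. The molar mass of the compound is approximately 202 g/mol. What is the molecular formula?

C14H2O2

mol C = 4.660 g CO₂ ÷ 44.009 g/mol = 0.10589 mol
mol H = 2 × 0.1362 g H₂O ÷ 18.015 g/mol = 0.015121 mol
mass O = 1.529 − (1.2718 + 0.015242) = 0.24194 g → mol O = 0.24194 ÷ 15.999 = 0.015122 mol
Divide by the smallest (0.015121 mol): C 7.003, H 1.000, O 1.000
Empirical formula: C7HO
Empirical-formula mass = 101.08 g/mol; 202 ÷ 101.08 ≈ 2, so the molecular formula is C14H2O2.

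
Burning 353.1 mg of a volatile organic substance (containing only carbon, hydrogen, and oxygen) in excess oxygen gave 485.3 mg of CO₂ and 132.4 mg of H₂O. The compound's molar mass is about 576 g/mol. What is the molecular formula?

mol C = 0.4853 g CO₂ ÷ 44.009 g/mol = 0.011027 mol
mol H = 2 × 0.1324 g H₂O ÷ 18.015 g/mol = 0.014699 mol
mass O = 0.3531 − (0.13245 + 0.014816) = 0.20583 g → mol O = 0.20583 ÷ 15.999 = 0.012865 mol
Divide by the smallest (0.011027 mol): C 1.000, H 1.333, O 1.167
Multiplying each by 6 gives whole numbers: C 6.00, H 8.00, O 7.00
Empirical formula: C6H8O7
Empirical-formula mass = 192.12 g/mol; 576 ÷ 192.12 ≈ 3, so the molecular formula is C18H24O21.

C18H24O21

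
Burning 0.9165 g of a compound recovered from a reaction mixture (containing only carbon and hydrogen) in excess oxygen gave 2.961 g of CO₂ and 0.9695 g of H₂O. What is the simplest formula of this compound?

C5H8

mol C = 2.961 g CO₂ ÷ 44.009 g/mol = 0.067282 mol
mol H = 2 × 0.9695 g H₂O ÷ 18.015 g/mol = 0.10763 mol
Divide by the smallest (0.067282 mol): C 1.000, H 1.600
Multiplying each by 5 gives whole numbers: C 5.00, H 8.00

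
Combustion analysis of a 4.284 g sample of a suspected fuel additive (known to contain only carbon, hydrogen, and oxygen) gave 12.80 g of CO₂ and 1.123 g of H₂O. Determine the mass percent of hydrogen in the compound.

mol C = 12.80 g CO₂ ÷ 44.009 g/mol = 0.29085 mol
mol H = 2 × 1.123 g H₂O ÷ 18.015 g/mol = 0.12467 mol
mass O = 4.284 − (3.4934 + 0.12567) = 0.66493 g → mol O = 0.66493 ÷ 15.999 = 0.041561 mol
mass % H = 0.12567 g ÷ 4.284 g × 100%

2.93%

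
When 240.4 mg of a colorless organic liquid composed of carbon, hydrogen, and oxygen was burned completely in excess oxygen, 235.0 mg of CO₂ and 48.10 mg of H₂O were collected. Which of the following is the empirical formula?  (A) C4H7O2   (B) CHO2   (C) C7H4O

(B) CHO2

mol C = 0.2350 g CO₂ ÷ 44.009 g/mol = 0.0053398 mol
mol H = 2 × 0.04810 g H₂O ÷ 18.015 g/mol = 0.0053400 mol
mass O = 0.2404 − (0.064137 + 0.0053827) = 0.17088 g → mol O = 0.17088 ÷ 15.999 = 0.010681 mol
Divide by the smallest (0.0053398 mol): C 1.000, H 1.000, O 2.000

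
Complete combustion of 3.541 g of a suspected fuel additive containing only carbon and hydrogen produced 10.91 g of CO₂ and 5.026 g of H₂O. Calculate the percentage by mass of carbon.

mol C = 10.91 g CO₂ ÷ 44.009 g/mol = 0.24790 mol
mol H = 2 × 5.026 g H₂O ÷ 18.015 g/mol = 0.55798 mol
mass % C = 2.9776 g ÷ 3.541 g × 100%

84.09%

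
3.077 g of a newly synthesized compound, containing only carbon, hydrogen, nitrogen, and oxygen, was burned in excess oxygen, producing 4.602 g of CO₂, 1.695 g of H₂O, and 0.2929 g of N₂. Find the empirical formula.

C5H9NO4

mol C = 4.602 g CO₂ ÷ 44.009 g/mol = 0.10457 mol
mol H = 2 × 1.695 g H₂O ÷ 18.015 g/mol = 0.18818 mol
mol N = 2 × 0.2929 g N₂ ÷ 28.014 g/mol = 0.020911 mol
mass O = 3.077 − (1.2560 + 0.18968 + 0.29290) = 1.3384 g → mol O = 1.3384 ÷ 15.999 = 0.083657 mol
Divide by the smallest (0.020911 mol): C 5.001, H 8.999, N 1.000, O 4.001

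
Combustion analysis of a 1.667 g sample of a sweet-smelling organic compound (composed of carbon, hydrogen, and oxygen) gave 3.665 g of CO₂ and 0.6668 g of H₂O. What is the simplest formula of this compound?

C9H8O4

mol C = 3.665 g CO₂ ÷ 44.009 g/mol = 0.083278 mol
mol H = 2 × 0.6668 g H₂O ÷ 18.015 g/mol = 0.074027 mol
mass O = 1.667 − (1.0003 + 0.074619) = 0.59212 g → mol O = 0.59212 ÷ 15.999 = 0.037010 mol
Divide by the smallest (0.037010 mol): C 2.250, H 2.000, O 1.000
Multiplying each by 4 gives whole numbers: C 9.00, H 8.00, O 4.00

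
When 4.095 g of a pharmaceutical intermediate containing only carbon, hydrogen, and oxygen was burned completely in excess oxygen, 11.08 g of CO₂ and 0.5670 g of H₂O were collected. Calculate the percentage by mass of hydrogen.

mol C = 11.08 g CO₂ ÷ 44.009 g/mol = 0.25177 mol
mol H = 2 × 0.5670 g H₂O ÷ 18.015 g/mol = 0.062948 mol
mass O = 4.095 − (3.0240 + 0.063451) = 1.0076 g → mol O = 1.0076 ÷ 15.999 = 0.062978 mol
mass % H = 0.063451 g ÷ 4.095 g × 100%

1.55%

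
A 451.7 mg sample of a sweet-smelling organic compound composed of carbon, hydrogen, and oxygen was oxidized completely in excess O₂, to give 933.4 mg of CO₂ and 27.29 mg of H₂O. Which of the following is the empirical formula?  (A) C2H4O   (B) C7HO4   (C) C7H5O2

mol C = 0.9334 g CO₂ ÷ 44.009 g/mol = 0.021209 mol
mol H = 2 × 0.02729 g H₂O ÷ 18.015 g/mol = 0.0030297 mol
mass O = 0.4517 − (0.25474 + 0.0030539) = 0.19390 g → mol O = 0.19390 ÷ 15.999 = 0.012120 mol
Divide by the smallest (0.0030297 mol): C 7.000, H 1.000, O 4.000

(B) C7HO4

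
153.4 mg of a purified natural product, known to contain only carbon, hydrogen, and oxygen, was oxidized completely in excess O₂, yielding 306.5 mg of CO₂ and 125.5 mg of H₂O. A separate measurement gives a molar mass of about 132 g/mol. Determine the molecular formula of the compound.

mol C = 0.3065 g CO₂ ÷ 44.009 g/mol = 0.0069645 mol
mol H = 2 × 0.1255 g H₂O ÷ 18.015 g/mol = 0.013933 mol
mass O = 0.1534 − (0.083650 + 0.014044) = 0.055705 g → mol O = 0.055705 ÷ 15.999 = 0.0034818 mol
Divide by the smallest (0.0034818 mol): C 2.000, H 4.002, O 1.000
Empirical formula: C2H4O
Empirical-formula mass = 44.05 g/mol; 132 ÷ 44.05 ≈ 3, so the molecular formula is C6H12O3.

C6H12O3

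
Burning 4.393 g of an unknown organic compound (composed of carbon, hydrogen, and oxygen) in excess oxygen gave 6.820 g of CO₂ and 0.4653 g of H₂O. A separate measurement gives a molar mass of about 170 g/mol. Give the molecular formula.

C6H2O6

mol C = 6.820 g CO₂ ÷ 44.009 g/mol = 0.15497 mol
mol H = 2 × 0.4653 g H₂O ÷ 18.015 g/mol = 0.051657 mol
mass O = 4.393 − (1.8613 + 0.052070) = 2.4796 g → mol O = 2.4796 ÷ 15.999 = 0.15499 mol
Divide by the smallest (0.051657 mol): C 3.000, H 1.000, O 3.000
Empirical formula: C3HO3
Empirical-formula mass = 85.04 g/mol; 170 ÷ 85.04 ≈ 2, so the molecular formula is C6H2O6.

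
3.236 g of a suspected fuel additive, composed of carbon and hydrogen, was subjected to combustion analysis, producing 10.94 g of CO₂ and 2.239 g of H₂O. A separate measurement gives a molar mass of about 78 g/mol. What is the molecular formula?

mol C = 10.94 g CO₂ ÷ 44.009 g/mol = 0.24859 mol
mol H = 2 × 2.239 g H₂O ÷ 18.015 g/mol = 0.24857 mol
Divide by the smallest (0.24857 mol): C 1.000, H 1.000
Empirical formula: CH
Empirical-formula mass = 13.02 g/mol; 78 ÷ 13.02 ≈ 6, so the molecular formula is C6H6.

C6H6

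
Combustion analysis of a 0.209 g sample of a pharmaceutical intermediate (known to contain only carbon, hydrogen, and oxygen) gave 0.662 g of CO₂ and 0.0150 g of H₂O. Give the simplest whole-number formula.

C9HO

mol C = 0.662 g CO₂ ÷ 44.009 g/mol = 0.01504 mol
mol H = 2 × 0.0150 g H₂O ÷ 18.015 g/mol = 0.001665 mol
mass O = 0.209 − (0.1807 + 0.001679) = 0.02665 g → mol O = 0.02665 ÷ 15.999 = 0.001666 mol
Divide by the smallest (0.001665 mol): C 9.033, H 1.000, O 1.000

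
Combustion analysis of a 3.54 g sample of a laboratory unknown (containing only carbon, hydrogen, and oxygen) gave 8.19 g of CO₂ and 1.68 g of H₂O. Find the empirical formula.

mol C = 8.19 g CO₂ ÷ 44.009 g/mol = 0.1861 mol
mol H = 2 × 1.68 g H₂O ÷ 18.015 g/mol = 0.1865 mol
mass O = 3.54 − (2.235 + 0.1880) = 1.117 g → mol O = 1.117 ÷ 15.999 = 0.06980 mol
Divide by the smallest (0.06980 mol): C 2.666, H 2.672, O 1.000
Multiplying each by 3 gives whole numbers: C 8.00, H 8.02, O 3.00

C8H8O3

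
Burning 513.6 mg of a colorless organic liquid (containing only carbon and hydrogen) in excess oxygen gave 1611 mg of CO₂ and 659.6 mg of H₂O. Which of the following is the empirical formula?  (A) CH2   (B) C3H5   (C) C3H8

(A) CH2

mol C = 1.611 g CO₂ ÷ 44.009 g/mol = 0.036606 mol
mol H = 2 × 0.6596 g H₂O ÷ 18.015 g/mol = 0.073228 mol
Divide by the smallest (0.036606 mol): C 1.000, H 2.000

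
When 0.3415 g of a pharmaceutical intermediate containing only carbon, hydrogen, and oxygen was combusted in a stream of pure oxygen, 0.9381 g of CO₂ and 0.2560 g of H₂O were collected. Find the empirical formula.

mol C = 0.9381 g CO₂ ÷ 44.009 g/mol = 0.021316 mol
mol H = 2 × 0.2560 g H₂O ÷ 18.015 g/mol = 0.028421 mol
mass O = 0.3415 − (0.25603 + 0.028648) = 0.056824 g → mol O = 0.056824 ÷ 15.999 = 0.0035517 mol
Divide by the smallest (0.0035517 mol): C 6.002, H 8.002, O 1.000

C6H8O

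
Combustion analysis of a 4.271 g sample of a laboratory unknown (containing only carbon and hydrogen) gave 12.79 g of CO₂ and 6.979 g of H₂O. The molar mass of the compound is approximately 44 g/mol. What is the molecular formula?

C3H8

mol C = 12.79 g CO₂ ÷ 44.009 g/mol = 0.29062 mol
mol H = 2 × 6.979 g H₂O ÷ 18.015 g/mol = 0.77480 mol
Divide by the smallest (0.29062 mol): C 1.000, H 2.666
Multiplying each by 3 gives whole numbers: C 3.00, H 8.00
Empirical formula: C3H8
Empirical-formula mass = 44.10 g/mol; 44 ÷ 44.10 ≈ 1, so the molecular formula is C3H8.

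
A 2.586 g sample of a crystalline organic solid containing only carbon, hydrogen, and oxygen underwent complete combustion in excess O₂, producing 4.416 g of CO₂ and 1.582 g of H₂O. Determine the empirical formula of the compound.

C4H7O3

mol C = 4.416 g CO₂ ÷ 44.009 g/mol = 0.10034 mol
mol H = 2 × 1.582 g H₂O ÷ 18.015 g/mol = 0.17563 mol
mass O = 2.586 − (1.2052 + 0.17704) = 1.2037 g → mol O = 1.2037 ÷ 15.999 = 0.075239 mol
Divide by the smallest (0.075239 mol): C 1.334, H 2.334, O 1.000
Multiplying each by 3 gives whole numbers: C 4.00, H 7.00, O 3.00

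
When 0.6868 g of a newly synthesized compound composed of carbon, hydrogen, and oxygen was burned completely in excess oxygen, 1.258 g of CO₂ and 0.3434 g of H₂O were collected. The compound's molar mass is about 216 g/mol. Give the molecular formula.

mol C = 1.258 g CO₂ ÷ 44.009 g/mol = 0.028585 mol
mol H = 2 × 0.3434 g H₂O ÷ 18.015 g/mol = 0.038124 mol
mass O = 0.6868 − (0.34334 + 0.038429) = 0.30504 g → mol O = 0.30504 ÷ 15.999 = 0.019066 mol
Divide by the smallest (0.019066 mol): C 1.499, H 2.000, O 1.000
Multiplying each by 2 gives whole numbers: C 3.00, H 4.00, O 2.00
Empirical formula: C3H4O2
Empirical-formula mass = 72.06 g/mol; 216 ÷ 72.06 ≈ 3, so the molecular formula is C9H12O6.

C9H12O6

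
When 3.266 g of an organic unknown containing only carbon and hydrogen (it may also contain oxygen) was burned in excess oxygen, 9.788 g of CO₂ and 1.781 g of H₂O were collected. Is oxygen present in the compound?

mol C = 9.788 g CO₂ ÷ 44.009 g/mol = 0.22241 mol
mol H = 2 × 1.781 g H₂O ÷ 18.015 g/mol = 0.19772 mol
C and H account for only 2.8707 g of the 3.266 g sample; the remaining 0.39534 g must be oxygen.

yes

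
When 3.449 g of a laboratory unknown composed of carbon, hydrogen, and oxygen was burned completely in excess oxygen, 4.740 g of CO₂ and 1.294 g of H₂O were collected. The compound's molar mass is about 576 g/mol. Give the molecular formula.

mol C = 4.740 g CO₂ ÷ 44.009 g/mol = 0.10771 mol
mol H = 2 × 1.294 g H₂O ÷ 18.015 g/mol = 0.14366 mol
mass O = 3.449 − (1.2936 + 0.14481) = 2.0105 g → mol O = 2.0105 ÷ 15.999 = 0.12567 mol
Divide by the smallest (0.10771 mol): C 1.000, H 1.334, O 1.167
Multiplying each by 6 gives whole numbers: C 6.00, H 8.00, O 7.00
Empirical formula: C6H8O7
Empirical-formula mass = 192.12 g/mol; 576 ÷ 192.12 ≈ 3, so the molecular formula is C18H24O21.

C18H24O21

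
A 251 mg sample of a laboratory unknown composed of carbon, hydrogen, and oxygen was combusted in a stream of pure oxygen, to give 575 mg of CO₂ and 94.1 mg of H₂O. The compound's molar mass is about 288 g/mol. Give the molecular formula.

mol C = 0.575 g CO₂ ÷ 44.009 g/mol = 0.01307 mol
mol H = 2 × 0.0941 g H₂O ÷ 18.015 g/mol = 0.01045 mol
mass O = 0.251 − (0.1569 + 0.01053) = 0.08354 g → mol O = 0.08354 ÷ 15.999 = 0.005222 mol
Divide by the smallest (0.005222 mol): C 2.502, H 2.001, O 1.000
Multiplying each by 2 gives whole numbers: C 5.00, H 4.00, O 2.00
Empirical formula: C5H4O2
Empirical-formula mass = 96.08 g/mol; 288 ÷ 96.08 ≈ 3, so the molecular formula is C15H12O6.

C15H12O6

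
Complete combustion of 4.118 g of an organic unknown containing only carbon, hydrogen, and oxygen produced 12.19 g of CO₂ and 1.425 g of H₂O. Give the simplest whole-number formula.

C7H4O

mol C = 12.19 g CO₂ ÷ 44.009 g/mol = 0.27699 mol
mol H = 2 × 1.425 g H₂O ÷ 18.015 g/mol = 0.15820 mol
mass O = 4.118 − (3.3269 + 0.15947) = 0.63162 g → mol O = 0.63162 ÷ 15.999 = 0.039479 mol
Divide by the smallest (0.039479 mol): C 7.016, H 4.007, O 1.000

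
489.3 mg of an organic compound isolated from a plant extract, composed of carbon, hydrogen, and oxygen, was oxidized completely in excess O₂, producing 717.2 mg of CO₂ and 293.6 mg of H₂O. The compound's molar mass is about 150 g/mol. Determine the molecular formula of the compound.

C5H10O5

mol C = 0.7172 g CO₂ ÷ 44.009 g/mol = 0.016297 mol
mol H = 2 × 0.2936 g H₂O ÷ 18.015 g/mol = 0.032595 mol
mass O = 0.4893 − (0.19574 + 0.032856) = 0.26070 g → mol O = 0.26070 ÷ 15.999 = 0.016295 mol
Divide by the smallest (0.016295 mol): C 1.000, H 2.000, O 1.000
Empirical formula: CH2O
Empirical-formula mass = 30.03 g/mol; 150 ÷ 30.03 ≈ 5, so the molecular formula is C5H10O5.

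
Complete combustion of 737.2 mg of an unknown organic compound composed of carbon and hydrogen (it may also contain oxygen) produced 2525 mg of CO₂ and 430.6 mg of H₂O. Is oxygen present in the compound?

mol C = 2.525 g CO₂ ÷ 44.009 g/mol = 0.057375 mol
mol H = 2 × 0.4306 g H₂O ÷ 18.015 g/mol = 0.047805 mol
C and H together account for 0.73731 g — essentially the entire 0.7372 g sample — so the compound contains no oxygen.

no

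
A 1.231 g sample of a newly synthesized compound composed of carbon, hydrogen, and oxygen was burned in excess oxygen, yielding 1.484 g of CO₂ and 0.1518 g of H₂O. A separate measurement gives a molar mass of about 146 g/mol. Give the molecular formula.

mol C = 1.484 g CO₂ ÷ 44.009 g/mol = 0.033720 mol
mol H = 2 × 0.1518 g H₂O ÷ 18.015 g/mol = 0.016853 mol
mass O = 1.231 − (0.40502 + 0.016987) = 0.80900 g → mol O = 0.80900 ÷ 15.999 = 0.050565 mol
Divide by the smallest (0.016853 mol): C 2.001, H 1.000, O 3.000
Empirical formula: C2HO3
Empirical-formula mass = 73.03 g/mol; 146 ÷ 73.03 ≈ 2, so the molecular formula is C4H2O6.

C4H2O6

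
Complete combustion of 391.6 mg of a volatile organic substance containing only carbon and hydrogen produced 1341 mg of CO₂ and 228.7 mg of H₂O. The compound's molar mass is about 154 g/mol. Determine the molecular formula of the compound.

C12H10

mol C = 1.341 g CO₂ ÷ 44.009 g/mol = 0.030471 mol
mol H = 2 × 0.2287 g H₂O ÷ 18.015 g/mol = 0.025390 mol
Divide by the smallest (0.025390 mol): C 1.200, H 1.000
Multiplying each by 5 gives whole numbers: C 6.00, H 5.00
Empirical formula: C6H5
Empirical-formula mass = 77.11 g/mol; 154 ÷ 77.11 ≈ 2, so the molecular formula is C12H10.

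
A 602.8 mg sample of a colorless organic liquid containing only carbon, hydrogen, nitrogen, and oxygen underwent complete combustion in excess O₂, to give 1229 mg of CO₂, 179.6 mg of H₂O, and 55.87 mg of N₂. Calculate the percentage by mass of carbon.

55.64%

mol C = 1.229 g CO₂ ÷ 44.009 g/mol = 0.027926 mol
mol H = 2 × 0.1796 g H₂O ÷ 18.015 g/mol = 0.019939 mol
mol N = 2 × 0.05587 g N₂ ÷ 28.014 g/mol = 0.0039887 mol
mass O = 0.6028 − (0.33542 + 0.020098 + 0.055870) = 0.19141 g → mol O = 0.19141 ÷ 15.999 = 0.011964 mol
mass % C = 0.33542 g ÷ 0.6028 g × 100%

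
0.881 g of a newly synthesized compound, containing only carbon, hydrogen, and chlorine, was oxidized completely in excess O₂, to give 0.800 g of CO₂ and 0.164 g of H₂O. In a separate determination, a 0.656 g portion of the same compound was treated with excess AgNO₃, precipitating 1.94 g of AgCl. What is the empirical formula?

CHCl

mol C = 0.800 g CO₂ ÷ 44.009 g/mol = 0.01818 mol
mol H = 2 × 0.164 g H₂O ÷ 18.015 g/mol = 0.01821 mol
From the AgCl data: mol Cl per gram of compound = (1.94 ÷ 143.318) ÷ 0.656 = 0.02063 mol/g, so in the 0.881 g combustion sample mol Cl = 0.01818 mol
Divide by the smallest (0.01818 mol): C 1.000, H 1.002, Cl 1.000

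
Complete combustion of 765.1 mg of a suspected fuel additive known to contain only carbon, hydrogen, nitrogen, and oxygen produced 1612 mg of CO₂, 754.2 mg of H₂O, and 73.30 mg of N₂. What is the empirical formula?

mol C = 1.612 g CO₂ ÷ 44.009 g/mol = 0.036629 mol
mol H = 2 × 0.7542 g H₂O ÷ 18.015 g/mol = 0.083730 mol
mol N = 2 × 0.07330 g N₂ ÷ 28.014 g/mol = 0.0052331 mol
mass O = 0.7651 − (0.43995 + 0.084400 + 0.073300) = 0.16745 g → mol O = 0.16745 ÷ 15.999 = 0.010466 mol
Divide by the smallest (0.0052331 mol): C 6.999, H 16.000, N 1.000, O 2.000

C7H16NO2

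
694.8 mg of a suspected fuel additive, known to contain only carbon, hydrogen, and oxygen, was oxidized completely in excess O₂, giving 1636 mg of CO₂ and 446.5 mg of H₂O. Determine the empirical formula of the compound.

C3H4O

mol C = 1.636 g CO₂ ÷ 44.009 g/mol = 0.037174 mol
mol H = 2 × 0.4465 g H₂O ÷ 18.015 g/mol = 0.049570 mol
mass O = 0.6948 − (0.44650 + 0.049966) = 0.19833 g → mol O = 0.19833 ÷ 15.999 = 0.012397 mol
Divide by the smallest (0.012397 mol): C 2.999, H 3.999, O 1.000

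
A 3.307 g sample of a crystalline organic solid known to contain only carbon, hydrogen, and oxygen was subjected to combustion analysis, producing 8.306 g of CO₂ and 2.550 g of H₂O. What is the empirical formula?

mol C = 8.306 g CO₂ ÷ 44.009 g/mol = 0.18873 mol
mol H = 2 × 2.550 g H₂O ÷ 18.015 g/mol = 0.28310 mol
mass O = 3.307 − (2.2669 + 0.28536) = 0.75475 g → mol O = 0.75475 ÷ 15.999 = 0.047175 mol
Divide by the smallest (0.047175 mol): C 4.001, H 6.001, O 1.000

C4H6O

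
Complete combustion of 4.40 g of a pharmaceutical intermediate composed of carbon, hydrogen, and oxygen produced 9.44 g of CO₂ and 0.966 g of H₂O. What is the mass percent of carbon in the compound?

mol C = 9.44 g CO₂ ÷ 44.009 g/mol = 0.2145 mol
mol H = 2 × 0.966 g H₂O ÷ 18.015 g/mol = 0.1072 mol
mass O = 4.40 − (2.576 + 0.1081) = 1.716 g → mol O = 1.716 ÷ 15.999 = 0.1072 mol
mass % C = 2.576 g ÷ 4.40 g × 100%

58.6%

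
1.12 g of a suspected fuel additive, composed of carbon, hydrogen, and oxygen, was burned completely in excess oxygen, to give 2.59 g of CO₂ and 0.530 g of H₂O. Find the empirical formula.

C8H8O3

mol C = 2.59 g CO₂ ÷ 44.009 g/mol = 0.05885 mol
mol H = 2 × 0.530 g H₂O ÷ 18.015 g/mol = 0.05884 mol
mass O = 1.12 − (0.7069 + 0.05931) = 0.3538 g → mol O = 0.3538 ÷ 15.999 = 0.02212 mol
Divide by the smallest (0.02212 mol): C 2.661, H 2.661, O 1.000
Multiplying each by 3 gives whole numbers: C 7.98, H 7.98, O 3.00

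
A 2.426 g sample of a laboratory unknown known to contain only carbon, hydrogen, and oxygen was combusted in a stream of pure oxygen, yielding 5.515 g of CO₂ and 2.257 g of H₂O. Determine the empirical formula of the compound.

C3H6O

mol C = 5.515 g CO₂ ÷ 44.009 g/mol = 0.12532 mol
mol H = 2 × 2.257 g H₂O ÷ 18.015 g/mol = 0.25057 mol
mass O = 2.426 − (1.5052 + 0.25257) = 0.66826 g → mol O = 0.66826 ÷ 15.999 = 0.041769 mol
Divide by the smallest (0.041769 mol): C 3.000, H 5.999, O 1.000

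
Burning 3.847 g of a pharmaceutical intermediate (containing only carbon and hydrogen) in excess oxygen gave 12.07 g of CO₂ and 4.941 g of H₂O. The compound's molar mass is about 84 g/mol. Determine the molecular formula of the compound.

C6H12

mol C = 12.07 g CO₂ ÷ 44.009 g/mol = 0.27426 mol
mol H = 2 × 4.941 g H₂O ÷ 18.015 g/mol = 0.54854 mol
Divide by the smallest (0.27426 mol): C 1.000, H 2.000
Empirical formula: CH2
Empirical-formula mass = 14.03 g/mol; 84 ÷ 14.03 ≈ 6, so the molecular formula is C6H12.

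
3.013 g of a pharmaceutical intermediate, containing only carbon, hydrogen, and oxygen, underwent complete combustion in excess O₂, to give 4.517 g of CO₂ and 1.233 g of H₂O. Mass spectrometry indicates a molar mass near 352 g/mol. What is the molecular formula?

C12H16O12

mol C = 4.517 g CO₂ ÷ 44.009 g/mol = 0.10264 mol
mol H = 2 × 1.233 g H₂O ÷ 18.015 g/mol = 0.13689 mol
mass O = 3.013 − (1.2328 + 0.13798) = 1.6422 g → mol O = 1.6422 ÷ 15.999 = 0.10265 mol
Divide by the smallest (0.10264 mol): C 1.000, H 1.334, O 1.000
Multiplying each by 3 gives whole numbers: C 3.00, H 4.00, O 3.00
Empirical formula: C3H4O3
Empirical-formula mass = 88.06 g/mol; 352 ÷ 88.06 ≈ 4, so the molecular formula is C12H16O12.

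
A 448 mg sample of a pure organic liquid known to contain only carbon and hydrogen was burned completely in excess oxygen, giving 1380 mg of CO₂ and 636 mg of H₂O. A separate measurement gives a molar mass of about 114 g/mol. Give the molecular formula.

mol C = 1.38 g CO₂ ÷ 44.009 g/mol = 0.03136 mol
mol H = 2 × 0.636 g H₂O ÷ 18.015 g/mol = 0.07061 mol
Divide by the smallest (0.03136 mol): C 1.000, H 2.252
Multiplying each by 4 gives whole numbers: C 4.00, H 9.01
Empirical formula: C4H9
Empirical-formula mass = 57.12 g/mol; 114 ÷ 57.12 ≈ 2, so the molecular formula is C8H18.

C8H18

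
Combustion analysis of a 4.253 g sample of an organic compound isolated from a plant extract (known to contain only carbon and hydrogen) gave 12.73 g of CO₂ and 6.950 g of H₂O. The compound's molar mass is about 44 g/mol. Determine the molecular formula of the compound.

C3H8

mol C = 12.73 g CO₂ ÷ 44.009 g/mol = 0.28926 mol
mol H = 2 × 6.950 g H₂O ÷ 18.015 g/mol = 0.77158 mol
Divide by the smallest (0.28926 mol): C 1.000, H 2.667
Multiplying each by 3 gives whole numbers: C 3.00, H 8.00
Empirical formula: C3H8
Empirical-formula mass = 44.10 g/mol; 44 ÷ 44.10 ≈ 1, so the molecular formula is C3H8.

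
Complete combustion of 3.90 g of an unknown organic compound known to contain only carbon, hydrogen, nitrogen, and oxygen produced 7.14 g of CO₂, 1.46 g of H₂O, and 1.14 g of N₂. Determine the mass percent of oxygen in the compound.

mol C = 7.14 g CO₂ ÷ 44.009 g/mol = 0.1622 mol
mol H = 2 × 1.46 g H₂O ÷ 18.015 g/mol = 0.1621 mol
mol N = 2 × 1.14 g N₂ ÷ 28.014 g/mol = 0.08139 mol
mass O = 3.90 − (1.949 + 0.1634 + 1.140) = 0.6480 g → mol O = 0.6480 ÷ 15.999 = 0.04050 mol
mass % O = 0.6480 g ÷ 3.90 g × 100%

16.6%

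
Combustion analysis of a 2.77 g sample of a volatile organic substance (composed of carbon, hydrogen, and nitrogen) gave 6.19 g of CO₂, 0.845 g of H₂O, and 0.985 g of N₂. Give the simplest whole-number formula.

mol C = 6.19 g CO₂ ÷ 44.009 g/mol = 0.1407 mol
mol H = 2 × 0.845 g H₂O ÷ 18.015 g/mol = 0.09381 mol
mol N = 2 × 0.985 g N₂ ÷ 28.014 g/mol = 0.07032 mol
Divide by the smallest (0.07032 mol): C 2.000, H 1.334, N 1.000
Multiplying each by 3 gives whole numbers: C 6.00, H 4.00, N 3.00

C6H4N3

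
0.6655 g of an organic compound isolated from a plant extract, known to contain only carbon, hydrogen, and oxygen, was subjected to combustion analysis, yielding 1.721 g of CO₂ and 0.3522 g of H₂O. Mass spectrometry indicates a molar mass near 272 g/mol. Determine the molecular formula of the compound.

mol C = 1.721 g CO₂ ÷ 44.009 g/mol = 0.039106 mol
mol H = 2 × 0.3522 g H₂O ÷ 18.015 g/mol = 0.039101 mol
mass O = 0.6655 − (0.46970 + 0.039414) = 0.15639 g → mol O = 0.15639 ÷ 15.999 = 0.0097749 mol
Divide by the smallest (0.0097749 mol): C 4.001, H 4.000, O 1.000
Empirical formula: C4H4O
Empirical-formula mass = 68.08 g/mol; 272 ÷ 68.08 ≈ 4, so the molecular formula is C16H16O4.

C16H16O4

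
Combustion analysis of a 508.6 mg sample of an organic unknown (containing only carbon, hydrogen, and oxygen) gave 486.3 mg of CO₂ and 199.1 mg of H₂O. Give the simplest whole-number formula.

mol C = 0.4863 g CO₂ ÷ 44.009 g/mol = 0.011050 mol
mol H = 2 × 0.1991 g H₂O ÷ 18.015 g/mol = 0.022104 mol
mass O = 0.5086 − (0.13272 + 0.022281) = 0.35360 g → mol O = 0.35360 ÷ 15.999 = 0.022101 mol
Divide by the smallest (0.011050 mol): C 1.000, H 2.000, O 2.000

CH2O2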